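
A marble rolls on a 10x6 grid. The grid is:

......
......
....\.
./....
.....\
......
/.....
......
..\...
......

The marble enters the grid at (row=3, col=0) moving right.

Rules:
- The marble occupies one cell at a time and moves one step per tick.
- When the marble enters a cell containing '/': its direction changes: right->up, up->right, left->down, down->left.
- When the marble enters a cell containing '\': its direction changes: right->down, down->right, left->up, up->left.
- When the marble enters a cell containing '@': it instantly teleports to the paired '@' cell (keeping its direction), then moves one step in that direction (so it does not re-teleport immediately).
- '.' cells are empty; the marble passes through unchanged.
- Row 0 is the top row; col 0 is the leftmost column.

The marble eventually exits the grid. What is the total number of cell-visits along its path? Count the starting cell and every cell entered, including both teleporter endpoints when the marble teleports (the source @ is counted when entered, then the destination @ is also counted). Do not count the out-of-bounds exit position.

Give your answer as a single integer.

Answer: 5

Derivation:
Step 1: enter (3,0), '.' pass, move right to (3,1)
Step 2: enter (3,1), '/' deflects right->up, move up to (2,1)
Step 3: enter (2,1), '.' pass, move up to (1,1)
Step 4: enter (1,1), '.' pass, move up to (0,1)
Step 5: enter (0,1), '.' pass, move up to (-1,1)
Step 6: at (-1,1) — EXIT via top edge, pos 1
Path length (cell visits): 5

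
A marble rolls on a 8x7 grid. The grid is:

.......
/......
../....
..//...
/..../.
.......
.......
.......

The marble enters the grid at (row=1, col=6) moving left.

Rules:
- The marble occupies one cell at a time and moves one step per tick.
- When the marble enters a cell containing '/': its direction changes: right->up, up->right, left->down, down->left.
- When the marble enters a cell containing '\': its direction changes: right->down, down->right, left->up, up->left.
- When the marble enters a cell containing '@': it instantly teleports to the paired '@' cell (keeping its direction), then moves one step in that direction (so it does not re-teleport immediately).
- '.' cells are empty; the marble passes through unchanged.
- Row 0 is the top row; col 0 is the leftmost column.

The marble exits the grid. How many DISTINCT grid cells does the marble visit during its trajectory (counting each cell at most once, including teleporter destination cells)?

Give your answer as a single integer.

Step 1: enter (1,6), '.' pass, move left to (1,5)
Step 2: enter (1,5), '.' pass, move left to (1,4)
Step 3: enter (1,4), '.' pass, move left to (1,3)
Step 4: enter (1,3), '.' pass, move left to (1,2)
Step 5: enter (1,2), '.' pass, move left to (1,1)
Step 6: enter (1,1), '.' pass, move left to (1,0)
Step 7: enter (1,0), '/' deflects left->down, move down to (2,0)
Step 8: enter (2,0), '.' pass, move down to (3,0)
Step 9: enter (3,0), '.' pass, move down to (4,0)
Step 10: enter (4,0), '/' deflects down->left, move left to (4,-1)
Step 11: at (4,-1) — EXIT via left edge, pos 4
Distinct cells visited: 10 (path length 10)

Answer: 10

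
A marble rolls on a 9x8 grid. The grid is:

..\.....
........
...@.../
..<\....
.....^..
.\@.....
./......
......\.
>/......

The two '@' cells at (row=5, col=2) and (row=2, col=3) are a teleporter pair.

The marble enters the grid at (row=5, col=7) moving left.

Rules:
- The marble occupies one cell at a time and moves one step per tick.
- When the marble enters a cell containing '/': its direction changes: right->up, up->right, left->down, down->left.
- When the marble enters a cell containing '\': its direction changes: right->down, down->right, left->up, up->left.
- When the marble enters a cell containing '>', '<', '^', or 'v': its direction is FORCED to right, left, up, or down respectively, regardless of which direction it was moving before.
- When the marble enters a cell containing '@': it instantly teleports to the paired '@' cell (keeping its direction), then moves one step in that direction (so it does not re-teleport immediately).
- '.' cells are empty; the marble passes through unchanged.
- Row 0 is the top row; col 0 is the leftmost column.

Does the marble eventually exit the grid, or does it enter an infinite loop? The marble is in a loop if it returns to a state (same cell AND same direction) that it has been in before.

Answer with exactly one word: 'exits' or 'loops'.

Step 1: enter (5,7), '.' pass, move left to (5,6)
Step 2: enter (5,6), '.' pass, move left to (5,5)
Step 3: enter (5,5), '.' pass, move left to (5,4)
Step 4: enter (5,4), '.' pass, move left to (5,3)
Step 5: enter (5,3), '.' pass, move left to (5,2)
Step 6: enter (5,2), '@' teleport (5,2)->(2,3), also enter (2,3), move left to (2,2)
Step 7: enter (2,2), '.' pass, move left to (2,1)
Step 8: enter (2,1), '.' pass, move left to (2,0)
Step 9: enter (2,0), '.' pass, move left to (2,-1)
Step 10: at (2,-1) — EXIT via left edge, pos 2

Answer: exits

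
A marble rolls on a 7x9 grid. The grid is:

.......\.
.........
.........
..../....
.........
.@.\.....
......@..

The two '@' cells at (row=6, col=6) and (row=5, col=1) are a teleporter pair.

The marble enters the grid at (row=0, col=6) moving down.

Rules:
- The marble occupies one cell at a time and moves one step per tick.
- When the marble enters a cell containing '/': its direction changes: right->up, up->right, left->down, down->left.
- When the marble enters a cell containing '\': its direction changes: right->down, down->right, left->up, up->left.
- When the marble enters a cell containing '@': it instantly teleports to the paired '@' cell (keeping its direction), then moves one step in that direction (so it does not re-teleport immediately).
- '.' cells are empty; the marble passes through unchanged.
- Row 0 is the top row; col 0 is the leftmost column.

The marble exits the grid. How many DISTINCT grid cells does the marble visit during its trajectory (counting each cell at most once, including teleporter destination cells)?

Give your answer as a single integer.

Step 1: enter (0,6), '.' pass, move down to (1,6)
Step 2: enter (1,6), '.' pass, move down to (2,6)
Step 3: enter (2,6), '.' pass, move down to (3,6)
Step 4: enter (3,6), '.' pass, move down to (4,6)
Step 5: enter (4,6), '.' pass, move down to (5,6)
Step 6: enter (5,6), '.' pass, move down to (6,6)
Step 7: enter (6,6), '@' teleport (6,6)->(5,1), also enter (5,1), move down to (6,1)
Step 8: enter (6,1), '.' pass, move down to (7,1)
Step 9: at (7,1) — EXIT via bottom edge, pos 1
Distinct cells visited: 9 (path length 9)

Answer: 9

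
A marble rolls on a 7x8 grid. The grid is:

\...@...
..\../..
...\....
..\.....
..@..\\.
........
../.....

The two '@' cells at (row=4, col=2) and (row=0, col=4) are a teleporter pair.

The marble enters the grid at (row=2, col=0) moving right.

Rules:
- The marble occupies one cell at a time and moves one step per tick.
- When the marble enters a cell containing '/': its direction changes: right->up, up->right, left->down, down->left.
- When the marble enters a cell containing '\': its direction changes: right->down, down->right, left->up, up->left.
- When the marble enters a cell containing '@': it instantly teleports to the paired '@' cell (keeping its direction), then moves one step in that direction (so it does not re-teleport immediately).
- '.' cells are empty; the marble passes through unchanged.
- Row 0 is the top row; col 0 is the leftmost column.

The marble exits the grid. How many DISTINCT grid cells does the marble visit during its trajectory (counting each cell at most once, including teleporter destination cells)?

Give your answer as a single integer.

Answer: 8

Derivation:
Step 1: enter (2,0), '.' pass, move right to (2,1)
Step 2: enter (2,1), '.' pass, move right to (2,2)
Step 3: enter (2,2), '.' pass, move right to (2,3)
Step 4: enter (2,3), '\' deflects right->down, move down to (3,3)
Step 5: enter (3,3), '.' pass, move down to (4,3)
Step 6: enter (4,3), '.' pass, move down to (5,3)
Step 7: enter (5,3), '.' pass, move down to (6,3)
Step 8: enter (6,3), '.' pass, move down to (7,3)
Step 9: at (7,3) — EXIT via bottom edge, pos 3
Distinct cells visited: 8 (path length 8)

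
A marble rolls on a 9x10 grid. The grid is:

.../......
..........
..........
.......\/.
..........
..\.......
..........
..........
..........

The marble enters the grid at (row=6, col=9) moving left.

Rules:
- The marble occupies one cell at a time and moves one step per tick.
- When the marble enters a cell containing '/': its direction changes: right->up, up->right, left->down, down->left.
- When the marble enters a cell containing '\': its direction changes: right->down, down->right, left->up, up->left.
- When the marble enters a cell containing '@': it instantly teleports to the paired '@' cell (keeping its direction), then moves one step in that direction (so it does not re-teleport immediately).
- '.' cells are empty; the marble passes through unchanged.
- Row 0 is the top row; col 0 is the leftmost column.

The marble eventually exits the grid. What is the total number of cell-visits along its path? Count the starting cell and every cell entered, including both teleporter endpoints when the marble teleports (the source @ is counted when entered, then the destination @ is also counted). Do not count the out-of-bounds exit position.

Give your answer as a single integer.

Step 1: enter (6,9), '.' pass, move left to (6,8)
Step 2: enter (6,8), '.' pass, move left to (6,7)
Step 3: enter (6,7), '.' pass, move left to (6,6)
Step 4: enter (6,6), '.' pass, move left to (6,5)
Step 5: enter (6,5), '.' pass, move left to (6,4)
Step 6: enter (6,4), '.' pass, move left to (6,3)
Step 7: enter (6,3), '.' pass, move left to (6,2)
Step 8: enter (6,2), '.' pass, move left to (6,1)
Step 9: enter (6,1), '.' pass, move left to (6,0)
Step 10: enter (6,0), '.' pass, move left to (6,-1)
Step 11: at (6,-1) — EXIT via left edge, pos 6
Path length (cell visits): 10

Answer: 10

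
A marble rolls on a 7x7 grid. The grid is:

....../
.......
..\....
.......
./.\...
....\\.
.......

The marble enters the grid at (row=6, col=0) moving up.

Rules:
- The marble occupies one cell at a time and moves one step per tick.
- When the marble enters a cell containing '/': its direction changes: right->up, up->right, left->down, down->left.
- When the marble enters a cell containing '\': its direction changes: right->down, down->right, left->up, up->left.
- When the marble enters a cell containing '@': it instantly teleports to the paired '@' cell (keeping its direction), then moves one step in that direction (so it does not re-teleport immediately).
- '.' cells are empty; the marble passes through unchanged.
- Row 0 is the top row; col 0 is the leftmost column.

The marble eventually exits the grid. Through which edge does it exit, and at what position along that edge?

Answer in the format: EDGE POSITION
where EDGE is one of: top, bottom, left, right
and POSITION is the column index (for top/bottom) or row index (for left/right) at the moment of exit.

Answer: top 0

Derivation:
Step 1: enter (6,0), '.' pass, move up to (5,0)
Step 2: enter (5,0), '.' pass, move up to (4,0)
Step 3: enter (4,0), '.' pass, move up to (3,0)
Step 4: enter (3,0), '.' pass, move up to (2,0)
Step 5: enter (2,0), '.' pass, move up to (1,0)
Step 6: enter (1,0), '.' pass, move up to (0,0)
Step 7: enter (0,0), '.' pass, move up to (-1,0)
Step 8: at (-1,0) — EXIT via top edge, pos 0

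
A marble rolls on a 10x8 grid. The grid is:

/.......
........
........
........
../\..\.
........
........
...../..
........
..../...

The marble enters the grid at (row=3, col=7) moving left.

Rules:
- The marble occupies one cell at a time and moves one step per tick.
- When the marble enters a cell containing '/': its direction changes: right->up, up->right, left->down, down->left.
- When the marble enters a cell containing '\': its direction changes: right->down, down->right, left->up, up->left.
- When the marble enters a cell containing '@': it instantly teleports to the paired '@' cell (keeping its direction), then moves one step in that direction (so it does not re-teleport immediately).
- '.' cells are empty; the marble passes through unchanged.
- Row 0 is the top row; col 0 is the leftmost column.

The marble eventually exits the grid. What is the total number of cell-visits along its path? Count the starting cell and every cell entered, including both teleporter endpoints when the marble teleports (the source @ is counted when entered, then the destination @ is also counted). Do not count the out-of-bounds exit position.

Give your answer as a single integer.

Step 1: enter (3,7), '.' pass, move left to (3,6)
Step 2: enter (3,6), '.' pass, move left to (3,5)
Step 3: enter (3,5), '.' pass, move left to (3,4)
Step 4: enter (3,4), '.' pass, move left to (3,3)
Step 5: enter (3,3), '.' pass, move left to (3,2)
Step 6: enter (3,2), '.' pass, move left to (3,1)
Step 7: enter (3,1), '.' pass, move left to (3,0)
Step 8: enter (3,0), '.' pass, move left to (3,-1)
Step 9: at (3,-1) — EXIT via left edge, pos 3
Path length (cell visits): 8

Answer: 8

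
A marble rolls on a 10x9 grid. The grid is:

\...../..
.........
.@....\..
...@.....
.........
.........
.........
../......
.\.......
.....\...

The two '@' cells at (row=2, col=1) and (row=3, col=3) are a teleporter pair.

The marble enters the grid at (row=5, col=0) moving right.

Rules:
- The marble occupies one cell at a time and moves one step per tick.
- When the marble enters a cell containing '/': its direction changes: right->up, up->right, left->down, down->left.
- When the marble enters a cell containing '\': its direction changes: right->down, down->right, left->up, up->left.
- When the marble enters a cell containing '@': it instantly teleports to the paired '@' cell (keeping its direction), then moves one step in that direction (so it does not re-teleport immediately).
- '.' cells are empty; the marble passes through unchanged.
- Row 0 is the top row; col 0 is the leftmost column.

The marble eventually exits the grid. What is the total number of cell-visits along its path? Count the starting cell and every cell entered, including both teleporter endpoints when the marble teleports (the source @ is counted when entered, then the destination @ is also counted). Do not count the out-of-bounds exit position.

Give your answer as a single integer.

Step 1: enter (5,0), '.' pass, move right to (5,1)
Step 2: enter (5,1), '.' pass, move right to (5,2)
Step 3: enter (5,2), '.' pass, move right to (5,3)
Step 4: enter (5,3), '.' pass, move right to (5,4)
Step 5: enter (5,4), '.' pass, move right to (5,5)
Step 6: enter (5,5), '.' pass, move right to (5,6)
Step 7: enter (5,6), '.' pass, move right to (5,7)
Step 8: enter (5,7), '.' pass, move right to (5,8)
Step 9: enter (5,8), '.' pass, move right to (5,9)
Step 10: at (5,9) — EXIT via right edge, pos 5
Path length (cell visits): 9

Answer: 9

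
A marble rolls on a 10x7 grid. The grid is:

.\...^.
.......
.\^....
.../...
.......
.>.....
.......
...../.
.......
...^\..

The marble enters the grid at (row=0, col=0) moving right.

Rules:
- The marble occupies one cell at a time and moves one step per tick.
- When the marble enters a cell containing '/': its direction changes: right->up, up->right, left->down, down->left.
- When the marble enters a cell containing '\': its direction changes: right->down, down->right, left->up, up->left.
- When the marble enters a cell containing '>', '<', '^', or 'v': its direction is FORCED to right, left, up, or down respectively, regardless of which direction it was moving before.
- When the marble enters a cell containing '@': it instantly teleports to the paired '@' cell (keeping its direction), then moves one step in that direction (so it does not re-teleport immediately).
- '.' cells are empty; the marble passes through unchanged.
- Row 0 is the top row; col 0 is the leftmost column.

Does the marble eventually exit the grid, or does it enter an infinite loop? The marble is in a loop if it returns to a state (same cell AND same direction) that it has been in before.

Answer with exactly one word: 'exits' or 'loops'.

Step 1: enter (0,0), '.' pass, move right to (0,1)
Step 2: enter (0,1), '\' deflects right->down, move down to (1,1)
Step 3: enter (1,1), '.' pass, move down to (2,1)
Step 4: enter (2,1), '\' deflects down->right, move right to (2,2)
Step 5: enter (2,2), '^' forces right->up, move up to (1,2)
Step 6: enter (1,2), '.' pass, move up to (0,2)
Step 7: enter (0,2), '.' pass, move up to (-1,2)
Step 8: at (-1,2) — EXIT via top edge, pos 2

Answer: exits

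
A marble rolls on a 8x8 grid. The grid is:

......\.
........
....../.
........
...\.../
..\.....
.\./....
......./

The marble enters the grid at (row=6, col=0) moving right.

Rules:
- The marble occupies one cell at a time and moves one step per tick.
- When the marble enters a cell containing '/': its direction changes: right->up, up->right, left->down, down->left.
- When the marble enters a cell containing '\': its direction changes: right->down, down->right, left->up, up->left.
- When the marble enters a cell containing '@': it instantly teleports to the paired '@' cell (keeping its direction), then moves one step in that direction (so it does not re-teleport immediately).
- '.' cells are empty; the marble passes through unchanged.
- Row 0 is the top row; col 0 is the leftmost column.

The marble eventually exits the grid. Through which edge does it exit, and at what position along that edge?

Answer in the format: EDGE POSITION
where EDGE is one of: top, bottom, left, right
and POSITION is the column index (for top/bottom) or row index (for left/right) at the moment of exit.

Answer: bottom 1

Derivation:
Step 1: enter (6,0), '.' pass, move right to (6,1)
Step 2: enter (6,1), '\' deflects right->down, move down to (7,1)
Step 3: enter (7,1), '.' pass, move down to (8,1)
Step 4: at (8,1) — EXIT via bottom edge, pos 1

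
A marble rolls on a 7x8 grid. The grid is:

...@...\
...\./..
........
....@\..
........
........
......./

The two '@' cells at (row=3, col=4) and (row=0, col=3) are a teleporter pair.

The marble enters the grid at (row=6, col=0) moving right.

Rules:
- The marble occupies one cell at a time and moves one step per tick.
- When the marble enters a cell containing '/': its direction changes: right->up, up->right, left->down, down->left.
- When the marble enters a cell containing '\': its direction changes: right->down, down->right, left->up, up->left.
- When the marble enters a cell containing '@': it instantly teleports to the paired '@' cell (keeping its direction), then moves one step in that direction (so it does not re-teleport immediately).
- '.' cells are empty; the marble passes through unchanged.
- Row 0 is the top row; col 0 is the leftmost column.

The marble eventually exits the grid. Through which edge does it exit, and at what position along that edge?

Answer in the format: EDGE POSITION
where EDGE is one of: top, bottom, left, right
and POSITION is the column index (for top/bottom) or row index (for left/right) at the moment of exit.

Step 1: enter (6,0), '.' pass, move right to (6,1)
Step 2: enter (6,1), '.' pass, move right to (6,2)
Step 3: enter (6,2), '.' pass, move right to (6,3)
Step 4: enter (6,3), '.' pass, move right to (6,4)
Step 5: enter (6,4), '.' pass, move right to (6,5)
Step 6: enter (6,5), '.' pass, move right to (6,6)
Step 7: enter (6,6), '.' pass, move right to (6,7)
Step 8: enter (6,7), '/' deflects right->up, move up to (5,7)
Step 9: enter (5,7), '.' pass, move up to (4,7)
Step 10: enter (4,7), '.' pass, move up to (3,7)
Step 11: enter (3,7), '.' pass, move up to (2,7)
Step 12: enter (2,7), '.' pass, move up to (1,7)
Step 13: enter (1,7), '.' pass, move up to (0,7)
Step 14: enter (0,7), '\' deflects up->left, move left to (0,6)
Step 15: enter (0,6), '.' pass, move left to (0,5)
Step 16: enter (0,5), '.' pass, move left to (0,4)
Step 17: enter (0,4), '.' pass, move left to (0,3)
Step 18: enter (0,3), '@' teleport (0,3)->(3,4), also enter (3,4), move left to (3,3)
Step 19: enter (3,3), '.' pass, move left to (3,2)
Step 20: enter (3,2), '.' pass, move left to (3,1)
Step 21: enter (3,1), '.' pass, move left to (3,0)
Step 22: enter (3,0), '.' pass, move left to (3,-1)
Step 23: at (3,-1) — EXIT via left edge, pos 3

Answer: left 3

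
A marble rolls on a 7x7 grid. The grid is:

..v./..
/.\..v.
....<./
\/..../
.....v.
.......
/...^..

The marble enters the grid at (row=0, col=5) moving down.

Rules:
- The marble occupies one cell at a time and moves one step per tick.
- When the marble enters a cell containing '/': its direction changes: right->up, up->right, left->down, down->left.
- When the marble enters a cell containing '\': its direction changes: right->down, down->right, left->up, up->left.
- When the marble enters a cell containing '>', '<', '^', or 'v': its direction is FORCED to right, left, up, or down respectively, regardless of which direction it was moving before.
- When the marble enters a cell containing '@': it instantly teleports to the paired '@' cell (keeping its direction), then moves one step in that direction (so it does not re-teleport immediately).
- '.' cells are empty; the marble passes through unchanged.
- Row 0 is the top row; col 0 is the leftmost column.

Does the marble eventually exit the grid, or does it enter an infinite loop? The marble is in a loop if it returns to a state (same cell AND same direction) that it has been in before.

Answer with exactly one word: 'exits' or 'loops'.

Answer: exits

Derivation:
Step 1: enter (0,5), '.' pass, move down to (1,5)
Step 2: enter (1,5), 'v' forces down->down, move down to (2,5)
Step 3: enter (2,5), '.' pass, move down to (3,5)
Step 4: enter (3,5), '.' pass, move down to (4,5)
Step 5: enter (4,5), 'v' forces down->down, move down to (5,5)
Step 6: enter (5,5), '.' pass, move down to (6,5)
Step 7: enter (6,5), '.' pass, move down to (7,5)
Step 8: at (7,5) — EXIT via bottom edge, pos 5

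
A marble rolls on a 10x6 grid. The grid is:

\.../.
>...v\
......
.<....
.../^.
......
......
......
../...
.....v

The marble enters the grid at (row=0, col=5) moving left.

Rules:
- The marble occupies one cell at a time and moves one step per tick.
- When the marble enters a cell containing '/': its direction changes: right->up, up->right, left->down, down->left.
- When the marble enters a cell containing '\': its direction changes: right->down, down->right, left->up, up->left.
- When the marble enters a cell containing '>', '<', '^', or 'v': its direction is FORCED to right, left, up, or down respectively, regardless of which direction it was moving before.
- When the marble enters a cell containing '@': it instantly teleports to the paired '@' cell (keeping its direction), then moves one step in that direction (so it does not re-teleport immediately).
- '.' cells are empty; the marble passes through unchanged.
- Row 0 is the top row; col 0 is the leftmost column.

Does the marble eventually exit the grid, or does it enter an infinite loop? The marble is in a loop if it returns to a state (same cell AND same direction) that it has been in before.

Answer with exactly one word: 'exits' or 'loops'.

Answer: loops

Derivation:
Step 1: enter (0,5), '.' pass, move left to (0,4)
Step 2: enter (0,4), '/' deflects left->down, move down to (1,4)
Step 3: enter (1,4), 'v' forces down->down, move down to (2,4)
Step 4: enter (2,4), '.' pass, move down to (3,4)
Step 5: enter (3,4), '.' pass, move down to (4,4)
Step 6: enter (4,4), '^' forces down->up, move up to (3,4)
Step 7: enter (3,4), '.' pass, move up to (2,4)
Step 8: enter (2,4), '.' pass, move up to (1,4)
Step 9: enter (1,4), 'v' forces up->down, move down to (2,4)
Step 10: at (2,4) dir=down — LOOP DETECTED (seen before)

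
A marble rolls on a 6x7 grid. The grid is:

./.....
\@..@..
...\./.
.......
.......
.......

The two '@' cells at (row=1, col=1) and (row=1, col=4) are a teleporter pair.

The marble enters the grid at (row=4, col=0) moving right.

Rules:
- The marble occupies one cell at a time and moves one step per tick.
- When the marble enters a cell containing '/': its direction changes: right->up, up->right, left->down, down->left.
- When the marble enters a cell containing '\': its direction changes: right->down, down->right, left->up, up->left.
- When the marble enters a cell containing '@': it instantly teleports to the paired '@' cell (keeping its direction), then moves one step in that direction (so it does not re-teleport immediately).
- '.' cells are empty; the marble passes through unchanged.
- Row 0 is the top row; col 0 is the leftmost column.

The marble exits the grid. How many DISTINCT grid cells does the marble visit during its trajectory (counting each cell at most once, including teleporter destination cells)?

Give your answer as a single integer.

Step 1: enter (4,0), '.' pass, move right to (4,1)
Step 2: enter (4,1), '.' pass, move right to (4,2)
Step 3: enter (4,2), '.' pass, move right to (4,3)
Step 4: enter (4,3), '.' pass, move right to (4,4)
Step 5: enter (4,4), '.' pass, move right to (4,5)
Step 6: enter (4,5), '.' pass, move right to (4,6)
Step 7: enter (4,6), '.' pass, move right to (4,7)
Step 8: at (4,7) — EXIT via right edge, pos 4
Distinct cells visited: 7 (path length 7)

Answer: 7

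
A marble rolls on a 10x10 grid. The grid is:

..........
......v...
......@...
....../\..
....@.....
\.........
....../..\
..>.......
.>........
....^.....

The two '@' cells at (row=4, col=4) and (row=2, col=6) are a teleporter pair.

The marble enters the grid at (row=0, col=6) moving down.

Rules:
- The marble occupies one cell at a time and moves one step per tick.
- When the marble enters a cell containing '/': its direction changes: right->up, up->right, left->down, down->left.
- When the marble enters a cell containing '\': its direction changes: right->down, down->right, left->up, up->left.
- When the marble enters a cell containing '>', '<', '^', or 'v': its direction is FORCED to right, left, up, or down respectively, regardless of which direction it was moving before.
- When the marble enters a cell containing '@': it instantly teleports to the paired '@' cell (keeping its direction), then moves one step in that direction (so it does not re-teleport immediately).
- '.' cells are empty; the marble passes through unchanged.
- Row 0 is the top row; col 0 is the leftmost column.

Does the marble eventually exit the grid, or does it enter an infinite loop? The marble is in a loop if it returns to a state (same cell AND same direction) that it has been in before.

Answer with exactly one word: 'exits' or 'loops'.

Step 1: enter (0,6), '.' pass, move down to (1,6)
Step 2: enter (1,6), 'v' forces down->down, move down to (2,6)
Step 3: enter (2,6), '@' teleport (2,6)->(4,4), also enter (4,4), move down to (5,4)
Step 4: enter (5,4), '.' pass, move down to (6,4)
Step 5: enter (6,4), '.' pass, move down to (7,4)
Step 6: enter (7,4), '.' pass, move down to (8,4)
Step 7: enter (8,4), '.' pass, move down to (9,4)
Step 8: enter (9,4), '^' forces down->up, move up to (8,4)
Step 9: enter (8,4), '.' pass, move up to (7,4)
Step 10: enter (7,4), '.' pass, move up to (6,4)
Step 11: enter (6,4), '.' pass, move up to (5,4)
Step 12: enter (5,4), '.' pass, move up to (4,4)
Step 13: enter (4,4), '@' teleport (4,4)->(2,6), also enter (2,6), move up to (1,6)
Step 14: enter (1,6), 'v' forces up->down, move down to (2,6)
Step 15: at (2,6) dir=down — LOOP DETECTED (seen before)

Answer: loops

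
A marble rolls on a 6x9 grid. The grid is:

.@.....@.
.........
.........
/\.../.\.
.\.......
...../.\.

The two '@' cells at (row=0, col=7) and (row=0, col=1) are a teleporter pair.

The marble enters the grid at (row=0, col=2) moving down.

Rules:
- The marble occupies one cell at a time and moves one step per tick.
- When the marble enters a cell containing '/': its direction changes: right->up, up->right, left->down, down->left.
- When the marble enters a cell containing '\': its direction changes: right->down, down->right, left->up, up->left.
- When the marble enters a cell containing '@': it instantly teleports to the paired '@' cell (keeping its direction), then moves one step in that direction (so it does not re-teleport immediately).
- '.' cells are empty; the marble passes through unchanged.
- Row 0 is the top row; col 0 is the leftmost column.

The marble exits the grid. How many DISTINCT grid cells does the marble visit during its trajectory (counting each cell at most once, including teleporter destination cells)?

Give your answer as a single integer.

Step 1: enter (0,2), '.' pass, move down to (1,2)
Step 2: enter (1,2), '.' pass, move down to (2,2)
Step 3: enter (2,2), '.' pass, move down to (3,2)
Step 4: enter (3,2), '.' pass, move down to (4,2)
Step 5: enter (4,2), '.' pass, move down to (5,2)
Step 6: enter (5,2), '.' pass, move down to (6,2)
Step 7: at (6,2) — EXIT via bottom edge, pos 2
Distinct cells visited: 6 (path length 6)

Answer: 6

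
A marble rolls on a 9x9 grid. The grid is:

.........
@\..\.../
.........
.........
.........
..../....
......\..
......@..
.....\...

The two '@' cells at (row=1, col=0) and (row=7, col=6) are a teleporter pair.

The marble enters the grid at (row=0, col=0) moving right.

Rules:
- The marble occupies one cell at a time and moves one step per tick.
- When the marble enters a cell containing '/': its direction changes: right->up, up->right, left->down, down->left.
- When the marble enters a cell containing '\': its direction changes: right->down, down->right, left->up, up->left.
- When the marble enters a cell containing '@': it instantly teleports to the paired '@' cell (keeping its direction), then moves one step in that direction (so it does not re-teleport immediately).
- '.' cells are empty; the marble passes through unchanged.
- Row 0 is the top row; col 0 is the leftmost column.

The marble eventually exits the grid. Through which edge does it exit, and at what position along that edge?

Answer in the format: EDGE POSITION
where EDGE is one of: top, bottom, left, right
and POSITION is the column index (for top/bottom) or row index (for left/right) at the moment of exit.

Answer: right 0

Derivation:
Step 1: enter (0,0), '.' pass, move right to (0,1)
Step 2: enter (0,1), '.' pass, move right to (0,2)
Step 3: enter (0,2), '.' pass, move right to (0,3)
Step 4: enter (0,3), '.' pass, move right to (0,4)
Step 5: enter (0,4), '.' pass, move right to (0,5)
Step 6: enter (0,5), '.' pass, move right to (0,6)
Step 7: enter (0,6), '.' pass, move right to (0,7)
Step 8: enter (0,7), '.' pass, move right to (0,8)
Step 9: enter (0,8), '.' pass, move right to (0,9)
Step 10: at (0,9) — EXIT via right edge, pos 0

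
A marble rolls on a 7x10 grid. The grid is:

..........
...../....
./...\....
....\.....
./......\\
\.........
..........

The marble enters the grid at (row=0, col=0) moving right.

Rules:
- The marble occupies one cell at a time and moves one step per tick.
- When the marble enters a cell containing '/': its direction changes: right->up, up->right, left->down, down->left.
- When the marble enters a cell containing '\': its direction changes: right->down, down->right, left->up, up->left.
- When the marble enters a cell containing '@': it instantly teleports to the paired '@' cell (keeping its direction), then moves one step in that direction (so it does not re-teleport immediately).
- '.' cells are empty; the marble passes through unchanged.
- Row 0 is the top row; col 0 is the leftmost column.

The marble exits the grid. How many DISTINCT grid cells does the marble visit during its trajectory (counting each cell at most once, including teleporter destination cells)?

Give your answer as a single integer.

Step 1: enter (0,0), '.' pass, move right to (0,1)
Step 2: enter (0,1), '.' pass, move right to (0,2)
Step 3: enter (0,2), '.' pass, move right to (0,3)
Step 4: enter (0,3), '.' pass, move right to (0,4)
Step 5: enter (0,4), '.' pass, move right to (0,5)
Step 6: enter (0,5), '.' pass, move right to (0,6)
Step 7: enter (0,6), '.' pass, move right to (0,7)
Step 8: enter (0,7), '.' pass, move right to (0,8)
Step 9: enter (0,8), '.' pass, move right to (0,9)
Step 10: enter (0,9), '.' pass, move right to (0,10)
Step 11: at (0,10) — EXIT via right edge, pos 0
Distinct cells visited: 10 (path length 10)

Answer: 10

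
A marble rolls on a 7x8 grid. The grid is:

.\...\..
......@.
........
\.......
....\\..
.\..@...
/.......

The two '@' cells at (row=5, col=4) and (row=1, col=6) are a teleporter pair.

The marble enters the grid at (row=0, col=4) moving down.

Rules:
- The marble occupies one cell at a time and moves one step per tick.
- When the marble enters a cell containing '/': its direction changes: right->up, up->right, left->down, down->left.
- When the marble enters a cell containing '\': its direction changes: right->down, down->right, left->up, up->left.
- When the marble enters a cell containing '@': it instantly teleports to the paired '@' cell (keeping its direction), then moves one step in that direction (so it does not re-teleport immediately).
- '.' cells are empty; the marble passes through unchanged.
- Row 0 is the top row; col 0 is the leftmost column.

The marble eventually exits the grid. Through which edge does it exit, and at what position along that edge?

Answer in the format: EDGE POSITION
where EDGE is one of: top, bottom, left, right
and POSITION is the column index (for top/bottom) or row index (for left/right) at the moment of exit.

Answer: bottom 5

Derivation:
Step 1: enter (0,4), '.' pass, move down to (1,4)
Step 2: enter (1,4), '.' pass, move down to (2,4)
Step 3: enter (2,4), '.' pass, move down to (3,4)
Step 4: enter (3,4), '.' pass, move down to (4,4)
Step 5: enter (4,4), '\' deflects down->right, move right to (4,5)
Step 6: enter (4,5), '\' deflects right->down, move down to (5,5)
Step 7: enter (5,5), '.' pass, move down to (6,5)
Step 8: enter (6,5), '.' pass, move down to (7,5)
Step 9: at (7,5) — EXIT via bottom edge, pos 5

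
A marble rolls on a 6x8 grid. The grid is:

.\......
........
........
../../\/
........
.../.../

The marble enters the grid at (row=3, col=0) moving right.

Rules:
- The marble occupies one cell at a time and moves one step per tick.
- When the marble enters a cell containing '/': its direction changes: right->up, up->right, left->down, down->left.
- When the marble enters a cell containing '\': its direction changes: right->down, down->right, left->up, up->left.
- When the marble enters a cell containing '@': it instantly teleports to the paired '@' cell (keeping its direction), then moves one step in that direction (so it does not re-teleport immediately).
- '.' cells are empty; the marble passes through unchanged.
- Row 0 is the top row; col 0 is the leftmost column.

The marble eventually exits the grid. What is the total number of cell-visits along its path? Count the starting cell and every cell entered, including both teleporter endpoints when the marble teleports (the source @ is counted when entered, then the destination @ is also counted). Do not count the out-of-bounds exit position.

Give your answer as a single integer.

Answer: 6

Derivation:
Step 1: enter (3,0), '.' pass, move right to (3,1)
Step 2: enter (3,1), '.' pass, move right to (3,2)
Step 3: enter (3,2), '/' deflects right->up, move up to (2,2)
Step 4: enter (2,2), '.' pass, move up to (1,2)
Step 5: enter (1,2), '.' pass, move up to (0,2)
Step 6: enter (0,2), '.' pass, move up to (-1,2)
Step 7: at (-1,2) — EXIT via top edge, pos 2
Path length (cell visits): 6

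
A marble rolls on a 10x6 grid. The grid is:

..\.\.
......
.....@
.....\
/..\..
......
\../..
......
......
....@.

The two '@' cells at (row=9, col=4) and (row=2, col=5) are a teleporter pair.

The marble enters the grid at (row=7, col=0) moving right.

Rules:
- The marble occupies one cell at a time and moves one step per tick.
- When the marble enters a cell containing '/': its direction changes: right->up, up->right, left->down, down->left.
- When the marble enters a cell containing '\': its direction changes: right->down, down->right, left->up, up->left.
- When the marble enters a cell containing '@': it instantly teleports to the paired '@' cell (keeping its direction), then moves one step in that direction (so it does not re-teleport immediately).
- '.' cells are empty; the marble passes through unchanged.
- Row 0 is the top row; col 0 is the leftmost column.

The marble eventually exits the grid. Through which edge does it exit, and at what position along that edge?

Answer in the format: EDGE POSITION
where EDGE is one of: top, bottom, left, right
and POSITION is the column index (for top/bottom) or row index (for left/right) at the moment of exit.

Step 1: enter (7,0), '.' pass, move right to (7,1)
Step 2: enter (7,1), '.' pass, move right to (7,2)
Step 3: enter (7,2), '.' pass, move right to (7,3)
Step 4: enter (7,3), '.' pass, move right to (7,4)
Step 5: enter (7,4), '.' pass, move right to (7,5)
Step 6: enter (7,5), '.' pass, move right to (7,6)
Step 7: at (7,6) — EXIT via right edge, pos 7

Answer: right 7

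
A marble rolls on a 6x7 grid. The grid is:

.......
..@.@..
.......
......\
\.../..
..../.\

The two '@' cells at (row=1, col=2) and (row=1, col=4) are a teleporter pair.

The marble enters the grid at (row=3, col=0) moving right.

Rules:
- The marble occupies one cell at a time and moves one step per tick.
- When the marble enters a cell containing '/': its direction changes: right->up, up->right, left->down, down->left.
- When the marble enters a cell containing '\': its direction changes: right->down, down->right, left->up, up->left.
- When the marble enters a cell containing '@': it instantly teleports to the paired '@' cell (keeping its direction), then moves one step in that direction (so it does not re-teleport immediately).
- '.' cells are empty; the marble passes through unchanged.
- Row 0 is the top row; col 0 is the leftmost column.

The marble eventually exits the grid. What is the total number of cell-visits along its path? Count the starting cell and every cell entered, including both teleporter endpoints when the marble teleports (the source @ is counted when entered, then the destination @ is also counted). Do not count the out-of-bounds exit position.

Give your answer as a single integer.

Answer: 9

Derivation:
Step 1: enter (3,0), '.' pass, move right to (3,1)
Step 2: enter (3,1), '.' pass, move right to (3,2)
Step 3: enter (3,2), '.' pass, move right to (3,3)
Step 4: enter (3,3), '.' pass, move right to (3,4)
Step 5: enter (3,4), '.' pass, move right to (3,5)
Step 6: enter (3,5), '.' pass, move right to (3,6)
Step 7: enter (3,6), '\' deflects right->down, move down to (4,6)
Step 8: enter (4,6), '.' pass, move down to (5,6)
Step 9: enter (5,6), '\' deflects down->right, move right to (5,7)
Step 10: at (5,7) — EXIT via right edge, pos 5
Path length (cell visits): 9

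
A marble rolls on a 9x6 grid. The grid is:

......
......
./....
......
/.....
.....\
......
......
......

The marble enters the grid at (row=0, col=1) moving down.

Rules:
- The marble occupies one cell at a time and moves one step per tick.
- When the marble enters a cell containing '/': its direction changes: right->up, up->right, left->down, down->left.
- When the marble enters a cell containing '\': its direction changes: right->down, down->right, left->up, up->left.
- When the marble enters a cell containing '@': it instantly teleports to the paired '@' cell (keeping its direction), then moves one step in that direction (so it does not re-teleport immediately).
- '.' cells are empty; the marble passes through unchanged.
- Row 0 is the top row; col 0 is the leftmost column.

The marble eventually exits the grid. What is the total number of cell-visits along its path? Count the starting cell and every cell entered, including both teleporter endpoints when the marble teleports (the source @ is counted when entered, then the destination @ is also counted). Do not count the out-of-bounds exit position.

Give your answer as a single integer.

Step 1: enter (0,1), '.' pass, move down to (1,1)
Step 2: enter (1,1), '.' pass, move down to (2,1)
Step 3: enter (2,1), '/' deflects down->left, move left to (2,0)
Step 4: enter (2,0), '.' pass, move left to (2,-1)
Step 5: at (2,-1) — EXIT via left edge, pos 2
Path length (cell visits): 4

Answer: 4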